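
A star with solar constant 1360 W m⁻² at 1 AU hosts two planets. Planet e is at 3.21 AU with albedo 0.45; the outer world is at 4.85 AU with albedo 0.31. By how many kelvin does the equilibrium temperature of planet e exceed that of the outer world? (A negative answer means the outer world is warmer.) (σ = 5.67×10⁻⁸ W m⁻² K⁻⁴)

T_eq = [S₀(1−A)/(4σd²)]^(1/4), so T ∝ (1−A)^(1/4) / √d.
T₁ = [1360×0.55/(4×5.67×10⁻⁸×3.21²)]^(1/4) = 133.76 K.
T₂ = [1360×0.69/(4×5.67×10⁻⁸×4.85²)]^(1/4) = 115.16 K.

ΔT ≈ 18.6 K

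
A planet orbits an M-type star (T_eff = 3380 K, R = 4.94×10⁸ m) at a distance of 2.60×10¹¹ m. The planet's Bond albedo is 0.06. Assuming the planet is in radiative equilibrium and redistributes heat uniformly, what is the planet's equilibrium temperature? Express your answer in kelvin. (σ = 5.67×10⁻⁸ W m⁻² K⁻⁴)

L = 4πR_⋆²σT_⋆⁴ = 4π(4.94×10⁸)² × 5.67×10⁻⁸ × (3380)⁴ = 2.27×10²⁵ W.
S = L/(4πd²) = 26.7 W m⁻².
Energy balance: absorbed = emitted ⇒ πR²·S(1−A) = 4πR²·σT_eq⁴, so T_eq⁴ = S(1−A)/(4σ).
T_eq = [26.7 × 0.94 / (4 × 5.67×10⁻⁸)]^(1/4) = (1.11×10⁸)^(1/4) = 103 K.

T_eq ≈ 103 K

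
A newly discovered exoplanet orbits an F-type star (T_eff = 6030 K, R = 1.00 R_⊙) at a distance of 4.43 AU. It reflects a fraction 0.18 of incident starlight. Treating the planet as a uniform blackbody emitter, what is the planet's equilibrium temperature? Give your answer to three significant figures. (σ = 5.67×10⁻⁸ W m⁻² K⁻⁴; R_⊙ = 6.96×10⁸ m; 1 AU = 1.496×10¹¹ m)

T_eq ≈ 131 K

R_⋆ = 1.00 × 6.96×10⁸ = 6.96×10⁸ m.
d = 4.43 AU = 6.63×10¹¹ m.
L = 4πR_⋆²σT_⋆⁴ = 4π(6.96×10⁸)² × 5.67×10⁻⁸ × (6030)⁴ = 4.56×10²⁶ W.
S = L/(4πd²) = 82.7 W m⁻².
Energy balance: absorbed = emitted ⇒ πR²·S(1−A) = 4πR²·σT_eq⁴, so T_eq⁴ = S(1−A)/(4σ).
T_eq = [82.7 × 0.82 / (4 × 5.67×10⁻⁸)]^(1/4) = (2.99×10⁸)^(1/4) = 131 K.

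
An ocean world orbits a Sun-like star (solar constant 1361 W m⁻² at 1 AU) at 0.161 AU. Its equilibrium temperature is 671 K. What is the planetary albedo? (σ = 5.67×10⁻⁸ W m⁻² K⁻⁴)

Flux at 0.161 AU: S = 1361/0.161² = 5.25×10⁴ W m⁻².
From T_eq⁴ = S(1−A)/(4σ): 1−A = 4σT_eq⁴/S.
1−A = 4 × 5.67×10⁻⁸ × (671)⁴ / 5.25×10⁴ = 0.876.

A ≈ 0.12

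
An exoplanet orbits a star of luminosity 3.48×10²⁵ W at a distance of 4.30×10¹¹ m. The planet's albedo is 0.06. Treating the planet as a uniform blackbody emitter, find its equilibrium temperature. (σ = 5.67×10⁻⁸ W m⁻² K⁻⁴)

T_eq ≈ 88.8 K

Flux: S = L/(4πd²) = 3.48×10²⁵/(4π×(4.30×10¹¹)²) = 15.0 W m⁻².
Energy balance: absorbed = emitted ⇒ πR²·S(1−A) = 4πR²·σT_eq⁴, so T_eq⁴ = S(1−A)/(4σ).
T_eq = [15.0 × 0.94 / (4 × 5.67×10⁻⁸)]^(1/4) = (6.21×10⁷)^(1/4) = 88.8 K.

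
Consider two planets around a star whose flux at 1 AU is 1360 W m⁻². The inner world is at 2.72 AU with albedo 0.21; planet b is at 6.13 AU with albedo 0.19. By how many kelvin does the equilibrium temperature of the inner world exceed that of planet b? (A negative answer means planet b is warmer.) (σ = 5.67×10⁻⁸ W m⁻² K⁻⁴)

T_eq = [S₀(1−A)/(4σd²)]^(1/4), so T ∝ (1−A)^(1/4) / √d.
T₁ = [1360×0.79/(4×5.67×10⁻⁸×2.72²)]^(1/4) = 159.07 K.
T₂ = [1360×0.81/(4×5.67×10⁻⁸×6.13²)]^(1/4) = 106.63 K.

ΔT ≈ 52.4 K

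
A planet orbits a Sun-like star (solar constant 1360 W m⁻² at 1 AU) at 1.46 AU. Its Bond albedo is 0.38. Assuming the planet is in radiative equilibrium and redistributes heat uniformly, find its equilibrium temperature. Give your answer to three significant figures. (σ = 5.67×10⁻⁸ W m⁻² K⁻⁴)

Flux at 1.46 AU: S = 1360/1.46² = 638 W m⁻².
Energy balance: absorbed = emitted ⇒ πR²·S(1−A) = 4πR²·σT_eq⁴, so T_eq⁴ = S(1−A)/(4σ).
T_eq = [638 × 0.62 / (4 × 5.67×10⁻⁸)]^(1/4) = (1.74×10⁹)^(1/4) = 204 K.

T_eq ≈ 204 K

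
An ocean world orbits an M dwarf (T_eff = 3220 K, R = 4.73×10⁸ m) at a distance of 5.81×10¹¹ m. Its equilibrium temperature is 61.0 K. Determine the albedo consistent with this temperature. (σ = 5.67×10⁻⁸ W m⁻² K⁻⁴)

L = 4πR_⋆²σT_⋆⁴ = 4π(4.73×10⁸)² × 5.67×10⁻⁸ × (3220)⁴ = 1.71×10²⁵ W.
S = L/(4πd²) = 4.04 W m⁻².
From T_eq⁴ = S(1−A)/(4σ): 1−A = 4σT_eq⁴/S.
1−A = 4 × 5.67×10⁻⁸ × (61.0)⁴ / 4.04 = 0.777.

A ≈ 0.22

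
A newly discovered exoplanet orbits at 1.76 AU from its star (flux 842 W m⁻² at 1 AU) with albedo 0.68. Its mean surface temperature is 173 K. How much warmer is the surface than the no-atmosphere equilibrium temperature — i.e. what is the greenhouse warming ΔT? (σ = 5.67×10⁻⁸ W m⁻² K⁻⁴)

S = 842/1.76² = 271.8 W m⁻².
T_eq = [S(1−A)/(4σ)]^(1/4) = [271.8×0.32/(4×5.67×10⁻⁸)]^(1/4) = 139.9 K.
ΔT = T_surf − T_eq = 173 − 139.9.

ΔT ≈ 33.1 K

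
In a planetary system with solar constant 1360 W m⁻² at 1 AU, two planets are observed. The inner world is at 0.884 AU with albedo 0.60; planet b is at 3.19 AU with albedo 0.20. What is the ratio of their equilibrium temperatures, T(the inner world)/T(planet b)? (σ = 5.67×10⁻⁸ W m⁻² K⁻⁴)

T₁/T₂ ≈ 1.597

T_eq = [S₀(1−A)/(4σd²)]^(1/4), so T ∝ (1−A)^(1/4) / √d.
T₁ = [1360×0.40/(4×5.67×10⁻⁸×0.884²)]^(1/4) = 235.38 K.
T₂ = [1360×0.80/(4×5.67×10⁻⁸×3.19²)]^(1/4) = 147.35 K.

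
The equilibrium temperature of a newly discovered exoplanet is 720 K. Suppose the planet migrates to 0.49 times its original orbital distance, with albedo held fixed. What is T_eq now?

T_eq ∝ L^(1/4) · d^(−1/2).
T′ = 720 / 0.49^(1/2) = 1030 K.

T_eq ≈ 1030 K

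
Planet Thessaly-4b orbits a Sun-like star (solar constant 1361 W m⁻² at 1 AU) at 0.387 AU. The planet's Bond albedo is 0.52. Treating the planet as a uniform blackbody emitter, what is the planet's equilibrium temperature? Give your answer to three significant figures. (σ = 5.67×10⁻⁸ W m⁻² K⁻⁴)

Flux at 0.387 AU: S = 1361/0.387² = 9090 W m⁻².
Energy balance: absorbed = emitted ⇒ πR²·S(1−A) = 4πR²·σT_eq⁴, so T_eq⁴ = S(1−A)/(4σ).
T_eq = [9090 × 0.48 / (4 × 5.67×10⁻⁸)]^(1/4) = (1.92×10¹⁰)^(1/4) = 372 K.

T_eq ≈ 372 K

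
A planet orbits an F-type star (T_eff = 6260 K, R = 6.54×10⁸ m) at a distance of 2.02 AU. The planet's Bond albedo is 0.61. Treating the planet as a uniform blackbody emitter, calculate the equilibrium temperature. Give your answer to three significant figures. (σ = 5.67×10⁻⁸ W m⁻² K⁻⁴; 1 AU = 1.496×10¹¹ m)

T_eq ≈ 163 K

d = 2.02 AU = 3.02×10¹¹ m.
L = 4πR_⋆²σT_⋆⁴ = 4π(6.54×10⁸)² × 5.67×10⁻⁸ × (6260)⁴ = 4.68×10²⁶ W.
S = L/(4πd²) = 408 W m⁻².
Energy balance: absorbed = emitted ⇒ πR²·S(1−A) = 4πR²·σT_eq⁴, so T_eq⁴ = S(1−A)/(4σ).
T_eq = [408 × 0.39 / (4 × 5.67×10⁻⁸)]^(1/4) = (7.01×10⁸)^(1/4) = 163 K.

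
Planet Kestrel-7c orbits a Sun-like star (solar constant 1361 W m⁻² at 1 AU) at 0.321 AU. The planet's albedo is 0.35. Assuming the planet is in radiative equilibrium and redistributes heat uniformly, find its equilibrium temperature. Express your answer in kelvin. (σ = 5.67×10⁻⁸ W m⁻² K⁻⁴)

T_eq ≈ 441 K

Flux at 0.321 AU: S = 1361/0.321² = 1.32×10⁴ W m⁻².
Energy balance: absorbed = emitted ⇒ πR²·S(1−A) = 4πR²·σT_eq⁴, so T_eq⁴ = S(1−A)/(4σ).
T_eq = [1.32×10⁴ × 0.65 / (4 × 5.67×10⁻⁸)]^(1/4) = (3.79×10¹⁰)^(1/4) = 441 K.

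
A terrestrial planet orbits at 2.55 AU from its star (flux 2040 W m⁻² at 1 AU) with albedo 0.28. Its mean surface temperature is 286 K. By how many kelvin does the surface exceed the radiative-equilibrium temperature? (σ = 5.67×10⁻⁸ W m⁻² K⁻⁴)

S = 2040/2.55² = 313.7 W m⁻².
T_eq = [S(1−A)/(4σ)]^(1/4) = [313.7×0.72/(4×5.67×10⁻⁸)]^(1/4) = 177.6 K.
ΔT = T_surf − T_eq = 286 − 177.6.

ΔT ≈ 108.4 K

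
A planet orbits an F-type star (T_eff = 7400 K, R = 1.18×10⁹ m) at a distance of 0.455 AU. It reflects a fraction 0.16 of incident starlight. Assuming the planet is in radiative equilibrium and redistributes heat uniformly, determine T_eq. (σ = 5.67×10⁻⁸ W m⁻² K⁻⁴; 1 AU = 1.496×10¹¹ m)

d = 0.455 AU = 6.81×10¹⁰ m.
L = 4πR_⋆²σT_⋆⁴ = 4π(1.18×10⁹)² × 5.67×10⁻⁸ × (7400)⁴ = 2.97×10²⁷ W.
S = L/(4πd²) = 5.11×10⁴ W m⁻².
Energy balance: absorbed = emitted ⇒ πR²·S(1−A) = 4πR²·σT_eq⁴, so T_eq⁴ = S(1−A)/(4σ).
T_eq = [5.11×10⁴ × 0.84 / (4 × 5.67×10⁻⁸)]^(1/4) = (1.89×10¹¹)^(1/4) = 660 K.

T_eq ≈ 660 K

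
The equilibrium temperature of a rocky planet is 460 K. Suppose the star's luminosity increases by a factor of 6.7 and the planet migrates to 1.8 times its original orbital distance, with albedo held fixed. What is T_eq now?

T_eq ∝ L^(1/4) · d^(−1/2).
T′ = 460 × 6.7^(1/4) / 1.8^(1/2) = 552 K.

T_eq ≈ 552 K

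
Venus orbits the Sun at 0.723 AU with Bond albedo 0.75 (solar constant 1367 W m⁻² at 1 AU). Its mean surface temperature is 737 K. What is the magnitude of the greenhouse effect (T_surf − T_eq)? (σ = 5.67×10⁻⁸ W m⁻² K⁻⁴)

ΔT ≈ 505.3 K

S = 1367/0.723² = 2615 W m⁻².
T_eq = [S(1−A)/(4σ)]^(1/4) = [2615×0.25/(4×5.67×10⁻⁸)]^(1/4) = 231.7 K.
ΔT = T_surf − T_eq = 737 − 231.7.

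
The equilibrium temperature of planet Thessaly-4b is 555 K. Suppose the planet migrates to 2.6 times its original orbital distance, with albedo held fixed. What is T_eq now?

T_eq ≈ 344 K

T_eq ∝ L^(1/4) · d^(−1/2).
T′ = 555 / 2.6^(1/2) = 344 K.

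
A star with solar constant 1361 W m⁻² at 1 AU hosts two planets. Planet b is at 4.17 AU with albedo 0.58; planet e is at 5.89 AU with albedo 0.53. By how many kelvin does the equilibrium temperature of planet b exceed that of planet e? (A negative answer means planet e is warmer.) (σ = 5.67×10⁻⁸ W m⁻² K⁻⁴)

ΔT ≈ 14.8 K

T_eq = [S₀(1−A)/(4σd²)]^(1/4), so T ∝ (1−A)^(1/4) / √d.
T₁ = [1361×0.42/(4×5.67×10⁻⁸×4.17²)]^(1/4) = 109.72 K.
T₂ = [1361×0.47/(4×5.67×10⁻⁸×5.89²)]^(1/4) = 94.96 K.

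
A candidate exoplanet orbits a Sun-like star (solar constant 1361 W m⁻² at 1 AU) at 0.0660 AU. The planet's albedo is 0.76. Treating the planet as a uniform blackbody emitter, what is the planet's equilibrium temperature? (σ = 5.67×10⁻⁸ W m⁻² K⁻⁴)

T_eq ≈ 758 K

Flux at 0.0660 AU: S = 1361/0.0660² = 3.12×10⁵ W m⁻².
Energy balance: absorbed = emitted ⇒ πR²·S(1−A) = 4πR²·σT_eq⁴, so T_eq⁴ = S(1−A)/(4σ).
T_eq = [3.12×10⁵ × 0.24 / (4 × 5.67×10⁻⁸)]^(1/4) = (3.31×10¹¹)^(1/4) = 758 K.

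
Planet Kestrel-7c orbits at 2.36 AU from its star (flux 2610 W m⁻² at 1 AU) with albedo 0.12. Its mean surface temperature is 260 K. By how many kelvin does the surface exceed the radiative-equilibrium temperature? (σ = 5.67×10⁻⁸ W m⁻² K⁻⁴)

S = 2610/2.36² = 468.6 W m⁻².
T_eq = [S(1−A)/(4σ)]^(1/4) = [468.6×0.88/(4×5.67×10⁻⁸)]^(1/4) = 206.5 K.
ΔT = T_surf − T_eq = 260 − 206.5.

ΔT ≈ 53.5 K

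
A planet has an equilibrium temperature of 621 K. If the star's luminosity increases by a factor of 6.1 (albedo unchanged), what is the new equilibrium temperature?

T_eq ≈ 976 K

T_eq ∝ L^(1/4) · d^(−1/2).
T′ = 621 × 6.1^(1/4) = 976 K.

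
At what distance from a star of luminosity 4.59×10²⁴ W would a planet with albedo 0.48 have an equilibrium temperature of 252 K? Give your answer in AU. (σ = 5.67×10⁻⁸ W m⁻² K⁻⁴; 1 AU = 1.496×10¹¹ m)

d ≈ 0.0963 AU

From T_eq⁴ = L(1−A)/(16πσd²): d = √[L(1−A)/(16πσT_eq⁴)].
d = √[4.59×10²⁴ × 0.52 / (16π × 5.67×10⁻⁸ × (252)⁴)] = 1.44×10¹⁰ m = 0.0963 AU.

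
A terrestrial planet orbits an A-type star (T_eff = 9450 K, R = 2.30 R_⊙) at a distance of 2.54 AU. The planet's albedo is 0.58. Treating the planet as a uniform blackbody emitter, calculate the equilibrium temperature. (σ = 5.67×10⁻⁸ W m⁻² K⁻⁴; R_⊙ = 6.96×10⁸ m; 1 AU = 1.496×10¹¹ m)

R_⋆ = 2.30 × 6.96×10⁸ = 1.60×10⁹ m.
d = 2.54 AU = 3.80×10¹¹ m.
L = 4πR_⋆²σT_⋆⁴ = 4π(1.60×10⁹)² × 5.67×10⁻⁸ × (9450)⁴ = 1.46×10²⁸ W.
S = L/(4πd²) = 8030 W m⁻².
Energy balance: absorbed = emitted ⇒ πR²·S(1−A) = 4πR²·σT_eq⁴, so T_eq⁴ = S(1−A)/(4σ).
T_eq = [8030 × 0.42 / (4 × 5.67×10⁻⁸)]^(1/4) = (1.49×10¹⁰)^(1/4) = 349 K.

T_eq ≈ 349 K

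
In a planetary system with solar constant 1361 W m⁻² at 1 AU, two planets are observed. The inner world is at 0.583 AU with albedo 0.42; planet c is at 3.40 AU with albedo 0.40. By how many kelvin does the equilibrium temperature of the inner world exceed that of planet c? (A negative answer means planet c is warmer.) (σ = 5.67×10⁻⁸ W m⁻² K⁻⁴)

ΔT ≈ 185.3 K

T_eq = [S₀(1−A)/(4σd²)]^(1/4), so T ∝ (1−A)^(1/4) / √d.
T₁ = [1361×0.58/(4×5.67×10⁻⁸×0.583²)]^(1/4) = 318.11 K.
T₂ = [1361×0.60/(4×5.67×10⁻⁸×3.40²)]^(1/4) = 132.85 K.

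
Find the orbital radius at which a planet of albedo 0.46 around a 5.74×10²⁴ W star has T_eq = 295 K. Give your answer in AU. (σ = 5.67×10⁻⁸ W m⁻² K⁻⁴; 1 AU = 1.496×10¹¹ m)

From T_eq⁴ = L(1−A)/(16πσd²): d = √[L(1−A)/(16πσT_eq⁴)].
d = √[5.74×10²⁴ × 0.54 / (16π × 5.67×10⁻⁸ × (295)⁴)] = 1.20×10¹⁰ m = 0.0801 AU.

d ≈ 0.0801 AU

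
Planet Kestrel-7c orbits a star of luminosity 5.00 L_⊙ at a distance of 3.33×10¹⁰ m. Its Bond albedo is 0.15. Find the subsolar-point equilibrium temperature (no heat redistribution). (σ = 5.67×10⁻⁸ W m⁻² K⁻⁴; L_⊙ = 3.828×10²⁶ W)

L = 5.00 × 3.828×10²⁶ = 1.91×10²⁷ W.
Flux: S = L/(4πd²) = 1.91×10²⁷/(4π×(3.33×10¹⁰)²) = 1.37×10⁵ W m⁻².
At the subsolar point the surface absorbs S(1−A) and emits σT⁴ per unit area — no factor of 4, since only the local patch is in balance.
T = [1.37×10⁵ × 0.85 / 5.67×10⁻⁸]^(1/4) = (2.06×10¹²)^(1/4) = 1200 K.

T_ss ≈ 1200 K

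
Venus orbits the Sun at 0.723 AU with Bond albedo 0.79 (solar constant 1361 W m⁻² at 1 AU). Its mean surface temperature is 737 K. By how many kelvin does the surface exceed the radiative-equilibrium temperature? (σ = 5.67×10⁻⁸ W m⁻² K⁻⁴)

ΔT ≈ 515.4 K

S = 1361/0.723² = 2604 W m⁻².
T_eq = [S(1−A)/(4σ)]^(1/4) = [2604×0.21/(4×5.67×10⁻⁸)]^(1/4) = 221.6 K.
ΔT = T_surf − T_eq = 737 − 221.6.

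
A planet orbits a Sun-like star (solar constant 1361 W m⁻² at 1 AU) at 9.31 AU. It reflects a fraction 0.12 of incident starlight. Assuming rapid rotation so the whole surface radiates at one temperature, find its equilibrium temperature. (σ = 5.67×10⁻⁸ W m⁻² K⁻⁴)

Flux at 9.31 AU: S = 1361/9.31² = 15.7 W m⁻².
Energy balance: absorbed = emitted ⇒ πR²·S(1−A) = 4πR²·σT_eq⁴, so T_eq⁴ = S(1−A)/(4σ).
T_eq = [15.7 × 0.88 / (4 × 5.67×10⁻⁸)]^(1/4) = (6.09×10⁷)^(1/4) = 88.3 K.

T_eq ≈ 88.3 K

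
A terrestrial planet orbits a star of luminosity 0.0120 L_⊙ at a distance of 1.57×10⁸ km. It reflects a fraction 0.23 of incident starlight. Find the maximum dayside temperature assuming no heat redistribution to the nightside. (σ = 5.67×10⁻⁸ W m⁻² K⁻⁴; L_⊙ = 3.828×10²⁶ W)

T_ss ≈ 119 K

d = 1.57×10⁸ km = 1.57×10¹¹ m.
L = 0.0120 × 3.828×10²⁶ = 4.59×10²⁴ W.
Flux: S = L/(4πd²) = 4.59×10²⁴/(4π×(1.57×10¹¹)²) = 14.8 W m⁻².
With no redistribution each surface element balances locally: S(1−A) = σT⁴.
T = [14.8 × 0.77 / 5.67×10⁻⁸]^(1/4) = (2.01×10⁸)^(1/4) = 119 K.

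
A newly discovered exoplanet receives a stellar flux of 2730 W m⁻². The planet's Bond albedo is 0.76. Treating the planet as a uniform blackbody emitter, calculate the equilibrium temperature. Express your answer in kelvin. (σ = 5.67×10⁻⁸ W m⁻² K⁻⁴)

Energy balance: absorbed = emitted ⇒ πR²·S(1−A) = 4πR²·σT_eq⁴, so T_eq⁴ = S(1−A)/(4σ).
T_eq = [2730 × 0.24 / (4 × 5.67×10⁻⁸)]^(1/4) = (2.89×10⁹)^(1/4) = 232 K.

T_eq ≈ 232 K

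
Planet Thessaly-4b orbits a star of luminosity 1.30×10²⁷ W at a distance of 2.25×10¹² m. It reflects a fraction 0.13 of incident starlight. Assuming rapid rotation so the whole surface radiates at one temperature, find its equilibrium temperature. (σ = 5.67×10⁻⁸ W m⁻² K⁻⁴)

T_eq ≈ 94.1 K

Flux: S = L/(4πd²) = 1.30×10²⁷/(4π×(2.25×10¹²)²) = 20.4 W m⁻².
Energy balance: absorbed = emitted ⇒ πR²·S(1−A) = 4πR²·σT_eq⁴, so T_eq⁴ = S(1−A)/(4σ).
T_eq = [20.4 × 0.87 / (4 × 5.67×10⁻⁸)]^(1/4) = (7.84×10⁷)^(1/4) = 94.1 K.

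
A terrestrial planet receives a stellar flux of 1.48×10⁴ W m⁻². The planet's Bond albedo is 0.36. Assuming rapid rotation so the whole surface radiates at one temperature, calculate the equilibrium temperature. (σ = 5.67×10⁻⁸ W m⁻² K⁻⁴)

T_eq ≈ 452 K

Energy balance: absorbed = emitted ⇒ πR²·S(1−A) = 4πR²·σT_eq⁴, so T_eq⁴ = S(1−A)/(4σ).
T_eq = [1.48×10⁴ × 0.64 / (4 × 5.67×10⁻⁸)]^(1/4) = (4.18×10¹⁰)^(1/4) = 452 K.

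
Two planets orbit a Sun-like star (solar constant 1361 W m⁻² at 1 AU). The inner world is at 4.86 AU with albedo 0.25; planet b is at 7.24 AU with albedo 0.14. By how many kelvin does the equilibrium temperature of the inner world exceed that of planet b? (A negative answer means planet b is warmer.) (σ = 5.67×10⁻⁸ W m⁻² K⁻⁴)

ΔT ≈ 17.9 K

T_eq = [S₀(1−A)/(4σd²)]^(1/4), so T ∝ (1−A)^(1/4) / √d.
T₁ = [1361×0.75/(4×5.67×10⁻⁸×4.86²)]^(1/4) = 117.49 K.
T₂ = [1361×0.86/(4×5.67×10⁻⁸×7.24²)]^(1/4) = 99.61 K.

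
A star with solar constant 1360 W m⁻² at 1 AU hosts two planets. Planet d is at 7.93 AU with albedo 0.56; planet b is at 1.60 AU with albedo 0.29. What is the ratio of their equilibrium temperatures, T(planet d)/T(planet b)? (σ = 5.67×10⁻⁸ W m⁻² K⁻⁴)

T₁/T₂ ≈ 0.399

T_eq = [S₀(1−A)/(4σd²)]^(1/4), so T ∝ (1−A)^(1/4) / √d.
T₁ = [1360×0.44/(4×5.67×10⁻⁸×7.93²)]^(1/4) = 80.48 K.
T₂ = [1360×0.71/(4×5.67×10⁻⁸×1.60²)]^(1/4) = 201.94 K.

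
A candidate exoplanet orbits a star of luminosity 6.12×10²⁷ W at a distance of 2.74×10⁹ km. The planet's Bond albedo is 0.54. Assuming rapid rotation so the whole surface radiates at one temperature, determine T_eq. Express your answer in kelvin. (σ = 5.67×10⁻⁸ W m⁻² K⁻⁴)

T_eq ≈ 107 K

d = 2.74×10⁹ km = 2.74×10¹² m.
Flux: S = L/(4πd²) = 6.12×10²⁷/(4π×(2.74×10¹²)²) = 64.9 W m⁻².
Energy balance: absorbed = emitted ⇒ πR²·S(1−A) = 4πR²·σT_eq⁴, so T_eq⁴ = S(1−A)/(4σ).
T_eq = [64.9 × 0.46 / (4 × 5.67×10⁻⁸)]^(1/4) = (1.32×10⁸)^(1/4) = 107 K.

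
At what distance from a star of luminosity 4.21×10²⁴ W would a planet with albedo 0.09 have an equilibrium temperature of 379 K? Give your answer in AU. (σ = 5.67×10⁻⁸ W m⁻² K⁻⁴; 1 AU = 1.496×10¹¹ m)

From T_eq⁴ = L(1−A)/(16πσd²): d = √[L(1−A)/(16πσT_eq⁴)].
d = √[4.21×10²⁴ × 0.91 / (16π × 5.67×10⁻⁸ × (379)⁴)] = 8.07×10⁹ m = 0.0540 AU.

d ≈ 0.0540 AU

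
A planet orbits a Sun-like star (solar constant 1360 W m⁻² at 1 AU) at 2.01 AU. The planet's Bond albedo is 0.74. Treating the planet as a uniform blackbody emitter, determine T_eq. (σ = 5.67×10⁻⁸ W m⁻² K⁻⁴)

T_eq ≈ 140 K

Flux at 2.01 AU: S = 1360/2.01² = 337 W m⁻².
Energy balance: absorbed = emitted ⇒ πR²·S(1−A) = 4πR²·σT_eq⁴, so T_eq⁴ = S(1−A)/(4σ).
T_eq = [337 × 0.26 / (4 × 5.67×10⁻⁸)]^(1/4) = (3.86×10⁸)^(1/4) = 140 K.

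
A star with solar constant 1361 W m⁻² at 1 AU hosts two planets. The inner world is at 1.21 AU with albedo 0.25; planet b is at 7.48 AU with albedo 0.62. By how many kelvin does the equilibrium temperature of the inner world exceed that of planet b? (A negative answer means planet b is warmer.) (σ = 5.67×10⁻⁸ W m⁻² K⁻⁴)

T_eq = [S₀(1−A)/(4σd²)]^(1/4), so T ∝ (1−A)^(1/4) / √d.
T₁ = [1361×0.75/(4×5.67×10⁻⁸×1.21²)]^(1/4) = 235.47 K.
T₂ = [1361×0.38/(4×5.67×10⁻⁸×7.48²)]^(1/4) = 79.90 K.

ΔT ≈ 155.6 K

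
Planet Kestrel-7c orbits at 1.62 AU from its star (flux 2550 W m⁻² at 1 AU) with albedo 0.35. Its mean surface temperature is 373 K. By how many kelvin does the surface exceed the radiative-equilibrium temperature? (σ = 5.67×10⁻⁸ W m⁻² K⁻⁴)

ΔT ≈ 143.3 K

S = 2550/1.62² = 971.7 W m⁻².
T_eq = [S(1−A)/(4σ)]^(1/4) = [971.7×0.65/(4×5.67×10⁻⁸)]^(1/4) = 229.7 K.
ΔT = T_surf − T_eq = 373 − 229.7.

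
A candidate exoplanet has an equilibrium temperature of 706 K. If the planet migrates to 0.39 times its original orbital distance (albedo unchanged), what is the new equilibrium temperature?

T_eq ≈ 1130 K

T_eq ∝ L^(1/4) · d^(−1/2).
T′ = 706 / 0.39^(1/2) = 1130 K.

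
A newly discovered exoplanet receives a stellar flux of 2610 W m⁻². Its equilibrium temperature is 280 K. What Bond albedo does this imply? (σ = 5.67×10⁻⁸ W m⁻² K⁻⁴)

A ≈ 0.47

From T_eq⁴ = S(1−A)/(4σ): 1−A = 4σT_eq⁴/S.
1−A = 4 × 5.67×10⁻⁸ × (280)⁴ / 2610 = 0.534.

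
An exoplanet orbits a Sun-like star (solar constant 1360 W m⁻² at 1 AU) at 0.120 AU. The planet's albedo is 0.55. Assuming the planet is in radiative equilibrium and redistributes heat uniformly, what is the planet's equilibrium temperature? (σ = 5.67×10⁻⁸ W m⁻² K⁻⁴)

Flux at 0.120 AU: S = 1360/0.120² = 9.44×10⁴ W m⁻².
Energy balance: absorbed = emitted ⇒ πR²·S(1−A) = 4πR²·σT_eq⁴, so T_eq⁴ = S(1−A)/(4σ).
T_eq = [9.44×10⁴ × 0.45 / (4 × 5.67×10⁻⁸)]^(1/4) = (1.87×10¹¹)^(1/4) = 658 K.

T_eq ≈ 658 K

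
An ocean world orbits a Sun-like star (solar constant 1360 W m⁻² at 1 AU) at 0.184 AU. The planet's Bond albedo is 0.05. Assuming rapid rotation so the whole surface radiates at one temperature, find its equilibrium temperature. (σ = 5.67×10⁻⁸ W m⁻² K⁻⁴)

T_eq ≈ 640 K

Flux at 0.184 AU: S = 1360/0.184² = 4.02×10⁴ W m⁻².
Energy balance: absorbed = emitted ⇒ πR²·S(1−A) = 4πR²·σT_eq⁴, so T_eq⁴ = S(1−A)/(4σ).
T_eq = [4.02×10⁴ × 0.95 / (4 × 5.67×10⁻⁸)]^(1/4) = (1.68×10¹¹)^(1/4) = 640 K.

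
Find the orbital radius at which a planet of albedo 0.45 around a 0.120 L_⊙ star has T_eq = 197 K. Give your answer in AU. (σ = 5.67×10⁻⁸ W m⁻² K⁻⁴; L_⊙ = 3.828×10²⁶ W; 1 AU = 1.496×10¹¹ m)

L = 0.120 × 3.828×10²⁶ = 4.59×10²⁵ W.
From T_eq⁴ = L(1−A)/(16πσd²): d = √[L(1−A)/(16πσT_eq⁴)].
d = √[4.59×10²⁵ × 0.55 / (16π × 5.67×10⁻⁸ × (197)⁴)] = 7.67×10¹⁰ m = 0.513 AU.

d ≈ 0.513 AU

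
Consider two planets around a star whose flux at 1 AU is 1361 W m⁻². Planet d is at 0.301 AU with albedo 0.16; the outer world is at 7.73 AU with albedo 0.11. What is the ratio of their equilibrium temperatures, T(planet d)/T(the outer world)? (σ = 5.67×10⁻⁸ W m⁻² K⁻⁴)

T₁/T₂ ≈ 4.995

T_eq = [S₀(1−A)/(4σd²)]^(1/4), so T ∝ (1−A)^(1/4) / √d.
T₁ = [1361×0.84/(4×5.67×10⁻⁸×0.301²)]^(1/4) = 485.67 K.
T₂ = [1361×0.89/(4×5.67×10⁻⁸×7.73²)]^(1/4) = 97.23 K.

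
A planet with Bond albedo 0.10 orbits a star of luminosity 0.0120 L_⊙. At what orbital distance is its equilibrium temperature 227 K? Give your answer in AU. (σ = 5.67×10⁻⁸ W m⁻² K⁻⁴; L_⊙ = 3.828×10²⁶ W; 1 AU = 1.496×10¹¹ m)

d ≈ 0.156 AU

L = 0.0120 × 3.828×10²⁶ = 4.59×10²⁴ W.
From T_eq⁴ = L(1−A)/(16πσd²): d = √[L(1−A)/(16πσT_eq⁴)].
d = √[4.59×10²⁴ × 0.90 / (16π × 5.67×10⁻⁸ × (227)⁴)] = 2.34×10¹⁰ m = 0.156 AU.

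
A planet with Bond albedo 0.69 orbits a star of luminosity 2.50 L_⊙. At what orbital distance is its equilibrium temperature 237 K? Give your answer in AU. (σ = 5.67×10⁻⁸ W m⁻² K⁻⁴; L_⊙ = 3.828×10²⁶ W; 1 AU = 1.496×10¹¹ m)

d ≈ 1.21 AU

L = 2.50 × 3.828×10²⁶ = 9.57×10²⁶ W.
From T_eq⁴ = L(1−A)/(16πσd²): d = √[L(1−A)/(16πσT_eq⁴)].
d = √[9.57×10²⁶ × 0.31 / (16π × 5.67×10⁻⁸ × (237)⁴)] = 1.82×10¹¹ m = 1.21 AU.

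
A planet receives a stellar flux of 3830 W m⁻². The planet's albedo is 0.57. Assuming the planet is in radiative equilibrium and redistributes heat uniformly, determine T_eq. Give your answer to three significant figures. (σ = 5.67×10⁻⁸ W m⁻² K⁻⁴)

T_eq ≈ 292 K

Energy balance: absorbed = emitted ⇒ πR²·S(1−A) = 4πR²·σT_eq⁴, so T_eq⁴ = S(1−A)/(4σ).
T_eq = [3830 × 0.43 / (4 × 5.67×10⁻⁸)]^(1/4) = (7.26×10⁹)^(1/4) = 292 K.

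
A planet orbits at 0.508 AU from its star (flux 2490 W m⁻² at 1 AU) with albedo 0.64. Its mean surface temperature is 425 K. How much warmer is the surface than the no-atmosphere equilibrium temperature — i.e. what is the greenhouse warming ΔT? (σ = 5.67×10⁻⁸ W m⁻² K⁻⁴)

S = 2490/0.508² = 9649 W m⁻².
T_eq = [S(1−A)/(4σ)]^(1/4) = [9649×0.36/(4×5.67×10⁻⁸)]^(1/4) = 351.8 K.
ΔT = T_surf − T_eq = 425 − 351.8.

ΔT ≈ 73.2 K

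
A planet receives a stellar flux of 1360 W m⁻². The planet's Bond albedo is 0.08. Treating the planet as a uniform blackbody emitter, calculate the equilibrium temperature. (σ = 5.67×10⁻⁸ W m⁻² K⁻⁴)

T_eq ≈ 273 K

Energy balance: absorbed = emitted ⇒ πR²·S(1−A) = 4πR²·σT_eq⁴, so T_eq⁴ = S(1−A)/(4σ).
T_eq = [1360 × 0.92 / (4 × 5.67×10⁻⁸)]^(1/4) = (5.52×10⁹)^(1/4) = 273 K.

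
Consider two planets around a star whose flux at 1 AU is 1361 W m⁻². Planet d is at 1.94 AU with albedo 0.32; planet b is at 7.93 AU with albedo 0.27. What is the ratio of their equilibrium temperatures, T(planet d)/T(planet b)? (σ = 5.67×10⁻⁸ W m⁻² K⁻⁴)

T_eq = [S₀(1−A)/(4σd²)]^(1/4), so T ∝ (1−A)^(1/4) / √d.
T₁ = [1361×0.68/(4×5.67×10⁻⁸×1.94²)]^(1/4) = 181.46 K.
T₂ = [1361×0.73/(4×5.67×10⁻⁸×7.93²)]^(1/4) = 91.36 K.

T₁/T₂ ≈ 1.986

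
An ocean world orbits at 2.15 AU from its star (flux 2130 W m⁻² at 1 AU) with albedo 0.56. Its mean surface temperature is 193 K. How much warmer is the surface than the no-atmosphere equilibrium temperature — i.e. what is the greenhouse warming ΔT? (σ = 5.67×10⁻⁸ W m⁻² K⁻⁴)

S = 2130/2.15² = 460.8 W m⁻².
T_eq = [S(1−A)/(4σ)]^(1/4) = [460.8×0.44/(4×5.67×10⁻⁸)]^(1/4) = 172.9 K.
ΔT = T_surf − T_eq = 193 − 172.9.

ΔT ≈ 20.1 K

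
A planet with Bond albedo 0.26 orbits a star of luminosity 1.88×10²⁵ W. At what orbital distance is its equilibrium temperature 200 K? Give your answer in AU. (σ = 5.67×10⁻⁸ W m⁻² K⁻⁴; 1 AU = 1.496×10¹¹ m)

From T_eq⁴ = L(1−A)/(16πσd²): d = √[L(1−A)/(16πσT_eq⁴)].
d = √[1.88×10²⁵ × 0.74 / (16π × 5.67×10⁻⁸ × (200)⁴)] = 5.52×10¹⁰ m = 0.369 AU.

d ≈ 0.369 AU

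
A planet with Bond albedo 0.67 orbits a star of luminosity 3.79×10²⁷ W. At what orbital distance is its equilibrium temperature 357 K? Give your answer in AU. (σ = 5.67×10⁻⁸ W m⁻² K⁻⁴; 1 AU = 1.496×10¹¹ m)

From T_eq⁴ = L(1−A)/(16πσd²): d = √[L(1−A)/(16πσT_eq⁴)].
d = √[3.79×10²⁷ × 0.33 / (16π × 5.67×10⁻⁸ × (357)⁴)] = 1.64×10¹¹ m = 1.10 AU.

d ≈ 1.10 AU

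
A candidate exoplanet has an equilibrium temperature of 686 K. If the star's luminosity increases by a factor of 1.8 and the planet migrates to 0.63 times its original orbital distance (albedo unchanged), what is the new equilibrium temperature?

T_eq ∝ L^(1/4) · d^(−1/2).
T′ = 686 × 1.8^(1/4) / 0.63^(1/2) = 1000 K.

T_eq ≈ 1000 K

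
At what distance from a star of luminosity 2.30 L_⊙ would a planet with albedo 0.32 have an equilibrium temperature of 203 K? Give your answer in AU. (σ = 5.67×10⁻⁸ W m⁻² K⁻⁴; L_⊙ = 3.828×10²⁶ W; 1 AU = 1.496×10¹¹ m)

L = 2.30 × 3.828×10²⁶ = 8.80×10²⁶ W.
From T_eq⁴ = L(1−A)/(16πσd²): d = √[L(1−A)/(16πσT_eq⁴)].
d = √[8.80×10²⁶ × 0.68 / (16π × 5.67×10⁻⁸ × (203)⁴)] = 3.52×10¹¹ m = 2.35 AU.

d ≈ 2.35 AU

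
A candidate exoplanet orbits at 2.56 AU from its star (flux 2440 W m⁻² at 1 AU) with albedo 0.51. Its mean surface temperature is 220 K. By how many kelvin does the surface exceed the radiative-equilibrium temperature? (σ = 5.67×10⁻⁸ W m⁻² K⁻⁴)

ΔT ≈ 51.6 K

S = 2440/2.56² = 372.3 W m⁻².
T_eq = [S(1−A)/(4σ)]^(1/4) = [372.3×0.49/(4×5.67×10⁻⁸)]^(1/4) = 168.4 K.
ΔT = T_surf − T_eq = 220 − 168.4.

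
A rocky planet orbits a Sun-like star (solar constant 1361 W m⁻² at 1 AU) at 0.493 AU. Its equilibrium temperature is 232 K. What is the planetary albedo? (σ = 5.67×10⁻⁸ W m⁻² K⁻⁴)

A ≈ 0.88

Flux at 0.493 AU: S = 1361/0.493² = 5600 W m⁻².
From T_eq⁴ = S(1−A)/(4σ): 1−A = 4σT_eq⁴/S.
1−A = 4 × 5.67×10⁻⁸ × (232)⁴ / 5600 = 0.117.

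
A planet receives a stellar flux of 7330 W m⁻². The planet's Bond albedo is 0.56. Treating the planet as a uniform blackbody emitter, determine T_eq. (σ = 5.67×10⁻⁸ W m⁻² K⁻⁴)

Energy balance: absorbed = emitted ⇒ πR²·S(1−A) = 4πR²·σT_eq⁴, so T_eq⁴ = S(1−A)/(4σ).
T_eq = [7330 × 0.44 / (4 × 5.67×10⁻⁸)]^(1/4) = (1.42×10¹⁰)^(1/4) = 345 K.

T_eq ≈ 345 K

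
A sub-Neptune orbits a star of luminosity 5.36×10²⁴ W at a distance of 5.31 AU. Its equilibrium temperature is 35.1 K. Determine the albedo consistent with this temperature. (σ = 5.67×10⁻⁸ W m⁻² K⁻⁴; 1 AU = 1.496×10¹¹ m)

d = 5.31 AU = 7.94×10¹¹ m.
Flux: S = L/(4πd²) = 5.36×10²⁴/(4π×(7.94×10¹¹)²) = 0.676 W m⁻².
From T_eq⁴ = S(1−A)/(4σ): 1−A = 4σT_eq⁴/S.
1−A = 4 × 5.67×10⁻⁸ × (35.1)⁴ / 0.676 = 0.509.

A ≈ 0.49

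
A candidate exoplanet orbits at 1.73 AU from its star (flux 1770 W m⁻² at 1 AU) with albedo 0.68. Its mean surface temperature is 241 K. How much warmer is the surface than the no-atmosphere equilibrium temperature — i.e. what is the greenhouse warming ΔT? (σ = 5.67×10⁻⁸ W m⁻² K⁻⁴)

S = 1770/1.73² = 591.4 W m⁻².
T_eq = [S(1−A)/(4σ)]^(1/4) = [591.4×0.32/(4×5.67×10⁻⁸)]^(1/4) = 170.0 K.
ΔT = T_surf − T_eq = 241 − 170.0.

ΔT ≈ 71.0 K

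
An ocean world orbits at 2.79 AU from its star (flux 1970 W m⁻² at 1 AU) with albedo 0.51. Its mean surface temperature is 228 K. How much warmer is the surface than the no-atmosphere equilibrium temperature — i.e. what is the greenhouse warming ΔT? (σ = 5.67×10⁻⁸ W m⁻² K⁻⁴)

ΔT ≈ 75.1 K

S = 1970/2.79² = 253.1 W m⁻².
T_eq = [S(1−A)/(4σ)]^(1/4) = [253.1×0.49/(4×5.67×10⁻⁸)]^(1/4) = 152.9 K.
ΔT = T_surf − T_eq = 228 − 152.9.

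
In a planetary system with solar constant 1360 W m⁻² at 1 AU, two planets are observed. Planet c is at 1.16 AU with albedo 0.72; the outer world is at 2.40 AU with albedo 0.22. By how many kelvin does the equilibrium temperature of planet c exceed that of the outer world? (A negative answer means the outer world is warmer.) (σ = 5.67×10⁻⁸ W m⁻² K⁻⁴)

ΔT ≈ 19.1 K

T_eq = [S₀(1−A)/(4σd²)]^(1/4), so T ∝ (1−A)^(1/4) / √d.
T₁ = [1360×0.28/(4×5.67×10⁻⁸×1.16²)]^(1/4) = 187.95 K.
T₂ = [1360×0.78/(4×5.67×10⁻⁸×2.40²)]^(1/4) = 168.81 K.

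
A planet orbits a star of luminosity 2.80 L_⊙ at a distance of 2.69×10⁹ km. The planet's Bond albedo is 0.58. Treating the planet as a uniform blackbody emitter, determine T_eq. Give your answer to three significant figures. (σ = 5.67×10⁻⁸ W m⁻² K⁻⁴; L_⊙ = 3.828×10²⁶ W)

T_eq ≈ 68.4 K

d = 2.69×10⁹ km = 2.69×10¹² m.
L = 2.80 × 3.828×10²⁶ = 1.07×10²⁷ W.
Flux: S = L/(4πd²) = 1.07×10²⁷/(4π×(2.69×10¹²)²) = 11.8 W m⁻².
Energy balance: absorbed = emitted ⇒ πR²·S(1−A) = 4πR²·σT_eq⁴, so T_eq⁴ = S(1−A)/(4σ).
T_eq = [11.8 × 0.42 / (4 × 5.67×10⁻⁸)]^(1/4) = (2.18×10⁷)^(1/4) = 68.4 K.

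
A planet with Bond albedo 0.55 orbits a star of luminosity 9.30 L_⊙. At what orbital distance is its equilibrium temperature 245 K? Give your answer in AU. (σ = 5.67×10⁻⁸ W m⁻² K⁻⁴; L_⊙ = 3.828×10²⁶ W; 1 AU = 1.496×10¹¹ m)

d ≈ 2.64 AU

L = 9.30 × 3.828×10²⁶ = 3.56×10²⁷ W.
From T_eq⁴ = L(1−A)/(16πσd²): d = √[L(1−A)/(16πσT_eq⁴)].
d = √[3.56×10²⁷ × 0.45 / (16π × 5.67×10⁻⁸ × (245)⁴)] = 3.95×10¹¹ m = 2.64 AU.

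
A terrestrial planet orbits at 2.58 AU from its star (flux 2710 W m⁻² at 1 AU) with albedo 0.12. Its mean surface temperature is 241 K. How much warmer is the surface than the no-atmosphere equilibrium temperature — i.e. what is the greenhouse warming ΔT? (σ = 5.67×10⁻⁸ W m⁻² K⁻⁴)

ΔT ≈ 41.6 K

S = 2710/2.58² = 407.1 W m⁻².
T_eq = [S(1−A)/(4σ)]^(1/4) = [407.1×0.88/(4×5.67×10⁻⁸)]^(1/4) = 199.4 K.
ΔT = T_surf − T_eq = 241 − 199.4.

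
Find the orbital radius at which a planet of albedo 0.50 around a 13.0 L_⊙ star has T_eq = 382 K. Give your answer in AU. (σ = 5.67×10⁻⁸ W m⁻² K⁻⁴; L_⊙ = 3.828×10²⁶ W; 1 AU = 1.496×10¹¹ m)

d ≈ 1.35 AU

L = 13.0 × 3.828×10²⁶ = 4.98×10²⁷ W.
From T_eq⁴ = L(1−A)/(16πσd²): d = √[L(1−A)/(16πσT_eq⁴)].
d = √[4.98×10²⁷ × 0.50 / (16π × 5.67×10⁻⁸ × (382)⁴)] = 2.02×10¹¹ m = 1.35 AU.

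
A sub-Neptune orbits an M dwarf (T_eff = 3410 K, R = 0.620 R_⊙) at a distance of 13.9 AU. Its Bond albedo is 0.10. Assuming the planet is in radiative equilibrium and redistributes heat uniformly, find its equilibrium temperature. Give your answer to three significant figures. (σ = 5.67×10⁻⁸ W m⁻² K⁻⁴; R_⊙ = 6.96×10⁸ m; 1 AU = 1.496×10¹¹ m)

T_eq ≈ 33.8 K

R_⋆ = 0.620 × 6.96×10⁸ = 4.32×10⁸ m.
d = 13.9 AU = 2.08×10¹² m.
L = 4πR_⋆²σT_⋆⁴ = 4π(4.32×10⁸)² × 5.67×10⁻⁸ × (3410)⁴ = 1.79×10²⁵ W.
S = L/(4πd²) = 0.330 W m⁻².
Energy balance: absorbed = emitted ⇒ πR²·S(1−A) = 4πR²·σT_eq⁴, so T_eq⁴ = S(1−A)/(4σ).
T_eq = [0.330 × 0.90 / (4 × 5.67×10⁻⁸)]^(1/4) = (1.31×10⁶)^(1/4) = 33.8 K.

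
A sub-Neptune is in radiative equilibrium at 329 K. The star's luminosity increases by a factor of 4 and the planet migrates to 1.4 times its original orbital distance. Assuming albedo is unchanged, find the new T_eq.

T_eq ≈ 393 K

T_eq ∝ L^(1/4) · d^(−1/2).
T′ = 329 × 4^(1/4) / 1.4^(1/2) = 393 K.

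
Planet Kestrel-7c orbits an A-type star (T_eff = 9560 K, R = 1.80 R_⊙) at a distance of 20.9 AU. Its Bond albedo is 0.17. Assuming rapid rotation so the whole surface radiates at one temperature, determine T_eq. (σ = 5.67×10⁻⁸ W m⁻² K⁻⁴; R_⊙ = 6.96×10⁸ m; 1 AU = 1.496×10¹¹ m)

R_⋆ = 1.80 × 6.96×10⁸ = 1.25×10⁹ m.
d = 20.9 AU = 3.13×10¹² m.
L = 4πR_⋆²σT_⋆⁴ = 4π(1.25×10⁹)² × 5.67×10⁻⁸ × (9560)⁴ = 9.34×10²⁷ W.
S = L/(4πd²) = 76.0 W m⁻².
Energy balance: absorbed = emitted ⇒ πR²·S(1−A) = 4πR²·σT_eq⁴, so T_eq⁴ = S(1−A)/(4σ).
T_eq = [76.0 × 0.83 / (4 × 5.67×10⁻⁸)]^(1/4) = (2.78×10⁸)^(1/4) = 129 K.

T_eq ≈ 129 K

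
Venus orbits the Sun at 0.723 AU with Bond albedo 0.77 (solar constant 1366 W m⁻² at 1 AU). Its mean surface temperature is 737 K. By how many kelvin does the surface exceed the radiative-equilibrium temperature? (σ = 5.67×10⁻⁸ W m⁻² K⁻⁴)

ΔT ≈ 510.1 K

S = 1366/0.723² = 2613 W m⁻².
T_eq = [S(1−A)/(4σ)]^(1/4) = [2613×0.23/(4×5.67×10⁻⁸)]^(1/4) = 226.9 K.
ΔT = T_surf − T_eq = 737 − 226.9.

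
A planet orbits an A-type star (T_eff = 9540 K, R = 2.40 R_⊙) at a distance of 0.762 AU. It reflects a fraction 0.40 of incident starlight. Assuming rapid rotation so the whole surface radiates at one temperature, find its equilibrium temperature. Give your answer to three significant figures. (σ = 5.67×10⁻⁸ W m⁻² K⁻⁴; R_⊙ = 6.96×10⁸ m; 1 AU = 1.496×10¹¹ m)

T_eq ≈ 719 K

R_⋆ = 2.40 × 6.96×10⁸ = 1.67×10⁹ m.
d = 0.762 AU = 1.14×10¹¹ m.
L = 4πR_⋆²σT_⋆⁴ = 4π(1.67×10⁹)² × 5.67×10⁻⁸ × (9540)⁴ = 1.65×10²⁸ W.
S = L/(4πd²) = 1.01×10⁵ W m⁻².
Energy balance: absorbed = emitted ⇒ πR²·S(1−A) = 4πR²·σT_eq⁴, so T_eq⁴ = S(1−A)/(4σ).
T_eq = [1.01×10⁵ × 0.60 / (4 × 5.67×10⁻⁸)]^(1/4) = (2.67×10¹¹)^(1/4) = 719 K.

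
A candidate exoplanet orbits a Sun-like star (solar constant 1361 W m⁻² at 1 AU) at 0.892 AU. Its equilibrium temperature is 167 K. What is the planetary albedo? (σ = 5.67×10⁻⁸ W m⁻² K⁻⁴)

Flux at 0.892 AU: S = 1361/0.892² = 1710 W m⁻².
From T_eq⁴ = S(1−A)/(4σ): 1−A = 4σT_eq⁴/S.
1−A = 4 × 5.67×10⁻⁸ × (167)⁴ / 1710 = 0.103.

A ≈ 0.90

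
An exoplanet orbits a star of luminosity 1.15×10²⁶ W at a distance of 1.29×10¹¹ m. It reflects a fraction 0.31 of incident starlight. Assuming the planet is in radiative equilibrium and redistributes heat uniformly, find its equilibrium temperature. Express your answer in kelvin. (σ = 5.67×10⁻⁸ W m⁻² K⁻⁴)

T_eq ≈ 202 K

Flux: S = L/(4πd²) = 1.15×10²⁶/(4π×(1.29×10¹¹)²) = 550 W m⁻².
Energy balance: absorbed = emitted ⇒ πR²·S(1−A) = 4πR²·σT_eq⁴, so T_eq⁴ = S(1−A)/(4σ).
T_eq = [550 × 0.69 / (4 × 5.67×10⁻⁸)]^(1/4) = (1.67×10⁹)^(1/4) = 202 K.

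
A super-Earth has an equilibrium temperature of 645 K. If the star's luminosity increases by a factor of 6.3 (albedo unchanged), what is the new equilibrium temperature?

T_eq ≈ 1020 K

T_eq ∝ L^(1/4) · d^(−1/2).
T′ = 645 × 6.3^(1/4) = 1020 K.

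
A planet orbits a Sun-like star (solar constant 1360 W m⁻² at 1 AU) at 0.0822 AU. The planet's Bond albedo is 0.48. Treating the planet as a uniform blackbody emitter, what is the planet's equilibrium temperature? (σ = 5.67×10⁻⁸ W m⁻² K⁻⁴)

Flux at 0.0822 AU: S = 1360/0.0822² = 2.01×10⁵ W m⁻².
Energy balance: absorbed = emitted ⇒ πR²·S(1−A) = 4πR²·σT_eq⁴, so T_eq⁴ = S(1−A)/(4σ).
T_eq = [2.01×10⁵ × 0.52 / (4 × 5.67×10⁻⁸)]^(1/4) = (4.61×10¹¹)^(1/4) = 824 K.

T_eq ≈ 824 K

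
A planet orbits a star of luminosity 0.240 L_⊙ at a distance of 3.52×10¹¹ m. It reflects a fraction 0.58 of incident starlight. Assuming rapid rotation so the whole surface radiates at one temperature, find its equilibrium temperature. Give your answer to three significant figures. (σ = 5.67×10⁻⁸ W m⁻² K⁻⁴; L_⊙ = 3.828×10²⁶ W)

T_eq ≈ 102 K

L = 0.240 × 3.828×10²⁶ = 9.19×10²⁵ W.
Flux: S = L/(4πd²) = 9.19×10²⁵/(4π×(3.52×10¹¹)²) = 59.0 W m⁻².
Energy balance: absorbed = emitted ⇒ πR²·S(1−A) = 4πR²·σT_eq⁴, so T_eq⁴ = S(1−A)/(4σ).
T_eq = [59.0 × 0.42 / (4 × 5.67×10⁻⁸)]^(1/4) = (1.09×10⁸)^(1/4) = 102 K.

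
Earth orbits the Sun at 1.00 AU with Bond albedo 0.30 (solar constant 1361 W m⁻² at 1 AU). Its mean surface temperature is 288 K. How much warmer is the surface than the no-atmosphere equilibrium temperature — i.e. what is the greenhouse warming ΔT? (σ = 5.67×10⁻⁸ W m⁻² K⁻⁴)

S = 1361/1.00² = 1361 W m⁻².
T_eq = [S(1−A)/(4σ)]^(1/4) = [1361×0.70/(4×5.67×10⁻⁸)]^(1/4) = 254.6 K.
ΔT = T_surf − T_eq = 288 − 254.6.

ΔT ≈ 33.4 K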